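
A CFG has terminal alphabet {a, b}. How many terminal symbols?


Terminal symbols: a, b
Counting each: a (#1), b (#2)
Total = 2

2


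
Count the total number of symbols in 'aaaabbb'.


String: 'aaaabbb'
Counting characters:
  'a' appears 4 time(s)
  'b' appears 3 time(s)
Total length = 4 + 3 = 7

7


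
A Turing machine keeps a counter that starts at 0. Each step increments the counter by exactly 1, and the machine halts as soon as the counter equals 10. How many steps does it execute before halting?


Counter starts at 0. Counting sequence:
  Step 1: counter = 1
  Step 2: counter = 2
  Step 3: counter = 3
  Step 4: counter = 4
  Step 5: counter = 5
  Step 6: counter = 6
  ...
  Step 10: counter = 10
Counter reached 10 -> halt
Total steps = 10

10


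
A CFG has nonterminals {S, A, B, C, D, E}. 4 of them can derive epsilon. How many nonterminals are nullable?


Nonterminals: {S, A, B, C, D, E}
A nonterminal is nullable if it can derive epsilon
Counting nullable nonterminals: 4
Total nullable = 4

4


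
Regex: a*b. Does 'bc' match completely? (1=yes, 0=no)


Pattern: a*b
String: 'bc'
Pattern requires: zero or more 'a's followed by exactly one 'b'
Found 0 leading 'a's
Remaining: 'bc'
Remaining is not 'b' -> no match
Result: 0

0


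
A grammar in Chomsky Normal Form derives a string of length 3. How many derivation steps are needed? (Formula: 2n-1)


Chomsky Normal Form derivation:
String length n = 3
Each step either:
  - Splits a nonterminal into two (n-1 such steps)
  - Converts a nonterminal to terminal (n such steps)
Total = (n-1) + n = 2n - 1
= 2(3) - 1
= 6 - 1
= 5

5


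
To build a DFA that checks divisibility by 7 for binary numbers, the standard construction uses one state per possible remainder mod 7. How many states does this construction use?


Divisibility by 7 is tracked via the remainder mod 7: 0, 1, ..., 6
The construction assigns one state to each remainder
Number of remainders = 7

7


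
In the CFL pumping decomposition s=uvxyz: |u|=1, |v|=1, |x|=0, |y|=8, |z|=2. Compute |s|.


|s| = |u| + |v| + |x| + |y| + |z|
= 1 + 1 + 0 + 8 + 2
= 2 + 0 + 10
= 2 + 10
= 12

12


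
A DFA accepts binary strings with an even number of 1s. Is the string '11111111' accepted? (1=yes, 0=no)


DFA has 2 states: q_even (start, accept=yes) and q_odd
Processing string '11111111' character by character:
  Position 0: read '1', 1-count=1 -> q_odd
  Position 1: read '1', 1-count=2 -> q_even
  Position 2: read '1', 1-count=3 -> q_odd
  Position 3: read '1', 1-count=4 -> q_even
  Position 4: read '1', 1-count=5 -> q_odd
  Position 5: read '1', 1-count=6 -> q_even
  Position 6: read '1', 1-count=7 -> q_odd
  Position 7: read '1', 1-count=8 -> q_even
Final state: q_even, total 1s = 8 (even); the DFA requires an even count -> accept

1


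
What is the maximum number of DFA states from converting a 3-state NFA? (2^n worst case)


NFA has 3 states
Subset construction: each DFA state = subset of NFA states
Maximum subsets = 2^3
2^3 = 8

8


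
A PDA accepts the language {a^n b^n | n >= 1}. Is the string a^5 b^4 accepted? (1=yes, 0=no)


Language requires equal numbers of a's and b's
PDA pushes for each 'a', pops for each 'b'
Number of a's = 5
Number of b's = 4
5 != 4 -> Reject

0


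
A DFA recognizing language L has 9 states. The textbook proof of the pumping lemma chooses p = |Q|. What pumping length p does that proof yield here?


Pumping lemma for regular languages (standard proof):
Take p = |Q|, the number of DFA states.
Any string of length >= |Q| passes through |Q|+1 states while reading its first |Q| symbols,
so by pigeonhole some state repeats, giving the loop that can be pumped.
Here |Q| = 9
Therefore the proof uses p = 9

9


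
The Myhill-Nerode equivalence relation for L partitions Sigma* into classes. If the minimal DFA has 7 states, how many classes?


Myhill-Nerode theorem:
Number of equivalence classes = number of states in minimal DFA
Minimal DFA states = 7
Therefore equivalence classes = 7

7


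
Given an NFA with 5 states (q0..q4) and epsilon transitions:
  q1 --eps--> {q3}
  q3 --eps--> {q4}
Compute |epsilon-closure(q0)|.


Starting from q0
Initialize closure = {q0}
q0 has no outgoing epsilon transitions -> nothing to add
Final closure: {q0}
Size = 1

1


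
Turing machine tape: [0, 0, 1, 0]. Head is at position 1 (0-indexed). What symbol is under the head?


Tape: [0, 0, 1, 0]
Positions: 0 1 2 3
Values:    0 0 1 0
Head at position 1
tape[1] = 0

0


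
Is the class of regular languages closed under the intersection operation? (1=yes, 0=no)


Regular languages are closed under:
- Union (DFA product construction)
- Intersection (DFA product construction)
- Complement (swap accept/reject states)
- Concatenation (NFA construction)
- Kleene star (NFA construction)
intersection is in this list
Therefore: closed

1


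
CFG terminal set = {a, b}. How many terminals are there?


Terminal symbols: a, b
Counting each: a (#1), b (#2)
Total = 2

2


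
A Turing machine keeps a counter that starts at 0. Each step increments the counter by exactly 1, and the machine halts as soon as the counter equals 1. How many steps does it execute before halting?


Counter starts at 0. Counting sequence:
  Step 1: counter = 1
Counter reached 1 -> halt
Total steps = 1

1


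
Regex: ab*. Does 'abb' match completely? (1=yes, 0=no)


Pattern: ab*
String: 'abb'
Pattern requires: exactly one 'a' followed by zero or more 'b's
First char is 'a' -> OK
Rest 'bb': all b's? Yes
Result: 1

1


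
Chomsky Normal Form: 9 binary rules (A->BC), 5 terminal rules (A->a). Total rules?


CNF allows two rule forms:
  A -> BC (binary): 9 rules
  A -> a (terminal): 5 rules
Total = 9 + 5 = 14

14


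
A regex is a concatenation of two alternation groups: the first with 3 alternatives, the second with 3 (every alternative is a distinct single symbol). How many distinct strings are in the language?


First group: 3 alternatives
Second group: 3 alternatives
Concatenation: each choice from group 1 pairs with each from group 2
Total = 3 x 3 = 9

9


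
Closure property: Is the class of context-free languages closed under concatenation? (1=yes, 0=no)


CFL closure properties:
  Closed under: union, concatenation, Kleene star
  NOT closed under: intersection, complement
Operation 'concatenation' is in closed list -> Yes (closed)

1


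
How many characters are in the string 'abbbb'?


String: 'abbbb'
Counting characters:
  'a' appears 1 time(s)
  'b' appears 4 time(s)
Total length = 1 + 4 = 5

5


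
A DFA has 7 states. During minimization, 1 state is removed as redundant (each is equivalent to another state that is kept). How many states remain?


Original DFA: 7 states
Redundant states removed: 1
Minimized states = original - removed
= 7 - 1
= 6

6


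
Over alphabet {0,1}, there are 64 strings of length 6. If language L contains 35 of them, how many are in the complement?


Alphabet: {0,1}
String length: 6
Total strings of length 6 = 2^6 = 64
Strings in L = 35
Complement = total - |L|
= 64 - 35
= 29

29


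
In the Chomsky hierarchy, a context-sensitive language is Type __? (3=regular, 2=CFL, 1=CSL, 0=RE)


Chomsky hierarchy levels:
  Type 3: Regular (DFA/NFA/regex)
  Type 2: Context-free (PDA)
  Type 1: Context-sensitive
  Type 0: Recursively enumerable (TM)
'context-sensitive' corresponds to Type 1

1


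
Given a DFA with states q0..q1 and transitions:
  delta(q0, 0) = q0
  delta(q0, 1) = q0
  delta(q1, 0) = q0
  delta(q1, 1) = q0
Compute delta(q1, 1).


Looking up transition function:
delta(q1, 1) in the table
Row: q1, Column: 1
Result: q0

q0


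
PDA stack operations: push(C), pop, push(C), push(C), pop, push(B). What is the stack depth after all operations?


Tracing stack operations:
  push(C) -> stack = [C], depth=1
  pop -> removed C, stack = [], depth=0
  push(C) -> stack = [C], depth=1
  push(C) -> stack = [C,C], depth=2
  pop -> removed C, stack = [C], depth=1
  push(B) -> stack = [C,B], depth=2
Final depth = 2

2


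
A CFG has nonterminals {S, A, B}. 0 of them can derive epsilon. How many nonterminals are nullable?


Nonterminals: {S, A, B}
A nonterminal is nullable if it can derive epsilon
Counting nullable nonterminals: 0
Total nullable = 0

0


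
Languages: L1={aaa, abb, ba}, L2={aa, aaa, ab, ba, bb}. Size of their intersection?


L1 = {aaa, abb, ba}
L2 = {aa, aaa, ab, ba, bb}
Checking each string in L1 against L2:
  'aaa': in L2? Yes
  'abb': in L2? No
  'ba': in L2? Yes
Intersection = {aaa, ba}
|L1 ∩ L2| = 2

2


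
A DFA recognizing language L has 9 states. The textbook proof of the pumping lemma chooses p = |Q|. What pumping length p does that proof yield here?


Pumping lemma for regular languages (standard proof):
Take p = |Q|, the number of DFA states.
Any string of length >= |Q| passes through |Q|+1 states while reading its first |Q| symbols,
so by pigeonhole some state repeats, giving the loop that can be pumped.
Here |Q| = 9
Therefore the proof uses p = 9

9


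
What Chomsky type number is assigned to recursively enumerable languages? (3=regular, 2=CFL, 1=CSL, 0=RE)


Chomsky hierarchy levels:
  Type 3: Regular (DFA/NFA/regex)
  Type 2: Context-free (PDA)
  Type 1: Context-sensitive
  Type 0: Recursively enumerable (TM)
'recursively enumerable' corresponds to Type 0

0


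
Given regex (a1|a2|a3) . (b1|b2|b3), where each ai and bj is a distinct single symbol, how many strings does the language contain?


First group: 3 alternatives
Second group: 3 alternatives
Concatenation: each choice from group 1 pairs with each from group 2
Total = 3 x 3 = 9

9


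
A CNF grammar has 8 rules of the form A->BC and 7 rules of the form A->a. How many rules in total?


CNF allows two rule forms:
  A -> BC (binary): 8 rules
  A -> a (terminal): 7 rules
Total = 8 + 7 = 15

15


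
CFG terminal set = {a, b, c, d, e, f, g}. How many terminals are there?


Terminal symbols: a, b, c, d, e, f, g
Counting each: a (#1), b (#2), c (#3), d (#4), e (#5), f (#6), g (#7)
Total = 7

7


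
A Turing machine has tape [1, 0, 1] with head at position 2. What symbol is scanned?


Tape: [1, 0, 1]
Positions: 0 1 2
Values:    1 0 1
Head at position 2
tape[2] = 1

1


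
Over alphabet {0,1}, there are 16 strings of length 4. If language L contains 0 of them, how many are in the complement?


Alphabet: {0,1}
String length: 4
Total strings of length 4 = 2^4 = 16
Strings in L = 0
Complement = total - |L|
= 16 - 0
= 16

16


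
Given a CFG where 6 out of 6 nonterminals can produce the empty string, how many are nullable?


Nonterminals: {S, A, B, C, D, E}
A nonterminal is nullable if it can derive epsilon
Counting nullable nonterminals: 6
Total nullable = 6

6


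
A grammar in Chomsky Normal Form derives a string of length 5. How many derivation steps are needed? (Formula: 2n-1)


Chomsky Normal Form derivation:
String length n = 5
Each step either:
  - Splits a nonterminal into two (n-1 such steps)
  - Converts a nonterminal to terminal (n such steps)
Total = (n-1) + n = 2n - 1
= 2(5) - 1
= 10 - 1
= 9

9


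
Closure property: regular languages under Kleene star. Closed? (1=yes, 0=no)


Regular languages are closed under:
- Union (DFA product construction)
- Intersection (DFA product construction)
- Complement (swap accept/reject states)
- Concatenation (NFA construction)
- Kleene star (NFA construction)
Kleene star is in this list
Therefore: closed

1


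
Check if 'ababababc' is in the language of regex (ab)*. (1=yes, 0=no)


Pattern: (ab)*
String: 'ababababc'
Pattern requires: zero or more repetitions of 'ab'
Length 9 is odd -> cannot be (ab)* -> no match
Result: 0

0


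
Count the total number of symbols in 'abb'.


String: 'abb'
Counting characters:
  'a' appears 1 time(s)
  'b' appears 2 time(s)
Total length = 1 + 2 = 3

3


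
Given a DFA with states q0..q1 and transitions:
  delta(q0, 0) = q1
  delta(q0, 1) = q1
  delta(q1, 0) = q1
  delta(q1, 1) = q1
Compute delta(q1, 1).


Looking up transition function:
delta(q1, 1) in the table
Row: q1, Column: 1
Result: q1

q1


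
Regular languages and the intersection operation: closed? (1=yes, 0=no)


Regular languages are closed under all standard operations:
- Union: Yes (product construction)
- Intersection: Yes (product construction)
- Complement: Yes (swap accept/reject)
- Concatenation: Yes (NFA construction)
Operation: intersection -> Closed

1


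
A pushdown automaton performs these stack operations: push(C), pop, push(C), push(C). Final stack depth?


Tracing stack operations:
  push(C) -> stack = [C], depth=1
  pop -> removed C, stack = [], depth=0
  push(C) -> stack = [C], depth=1
  push(C) -> stack = [C,C], depth=2
Final depth = 2

2


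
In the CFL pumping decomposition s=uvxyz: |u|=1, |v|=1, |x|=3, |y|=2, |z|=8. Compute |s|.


|s| = |u| + |v| + |x| + |y| + |z|
= 1 + 1 + 3 + 2 + 8
= 2 + 3 + 10
= 5 + 10
= 15

15


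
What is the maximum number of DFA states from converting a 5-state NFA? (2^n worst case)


NFA has 5 states
Subset construction: each DFA state = subset of NFA states
Maximum subsets = 2^5
2^5 = 32

32


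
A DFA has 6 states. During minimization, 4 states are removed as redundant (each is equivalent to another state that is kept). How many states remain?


Original DFA: 6 states
Redundant states removed: 4
Minimized states = original - removed
= 6 - 4
= 2

2


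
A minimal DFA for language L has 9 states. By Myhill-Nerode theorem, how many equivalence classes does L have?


Myhill-Nerode theorem:
Number of equivalence classes = number of states in minimal DFA
Minimal DFA states = 9
Therefore equivalence classes = 9

9


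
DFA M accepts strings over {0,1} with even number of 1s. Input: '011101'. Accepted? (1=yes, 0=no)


DFA has 2 states: q_even (start, accept=yes) and q_odd
Processing string '011101' character by character:
  Position 0: read '0', 1-count=0 -> q_even (no change)
  Position 1: read '1', 1-count=1 -> q_odd
  Position 2: read '1', 1-count=2 -> q_even
  Position 3: read '1', 1-count=3 -> q_odd
  Position 4: read '0', 1-count=3 -> q_odd (no change)
  Position 5: read '1', 1-count=4 -> q_even
Final state: q_even, total 1s = 4 (even); the DFA requires an even count -> accept

1


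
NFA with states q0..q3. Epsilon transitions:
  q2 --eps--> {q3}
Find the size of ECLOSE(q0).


Starting from q0
Initialize closure = {q0}
q0 has no outgoing epsilon transitions -> nothing to add
Final closure: {q0}
Size = 1

1


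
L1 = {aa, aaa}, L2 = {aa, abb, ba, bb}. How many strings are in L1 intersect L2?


L1 = {aa, aaa}
L2 = {aa, abb, ba, bb}
Checking each string in L1 against L2:
  'aa': in L2? Yes
  'aaa': in L2? No
Intersection = {aa}
|L1 ∩ L2| = 1

1


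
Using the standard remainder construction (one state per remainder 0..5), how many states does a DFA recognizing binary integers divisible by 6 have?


Divisibility by 6 is tracked via the remainder mod 6: 0, 1, ..., 5
The construction assigns one state to each remainder
Number of remainders = 6

6


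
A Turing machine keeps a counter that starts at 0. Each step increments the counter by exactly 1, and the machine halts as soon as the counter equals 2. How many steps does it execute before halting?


Counter starts at 0. Counting sequence:
  Step 1: counter = 1
  Step 2: counter = 2
Counter reached 2 -> halt
Total steps = 2

2


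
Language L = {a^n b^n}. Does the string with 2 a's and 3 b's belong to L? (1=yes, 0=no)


Language requires equal numbers of a's and b's
PDA pushes for each 'a', pops for each 'b'
Number of a's = 2
Number of b's = 3
2 != 3 -> Reject

0


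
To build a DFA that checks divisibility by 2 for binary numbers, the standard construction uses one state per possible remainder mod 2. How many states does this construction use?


Divisibility by 2 is tracked via the remainder mod 2: 0, 1, ..., 1
The construction assigns one state to each remainder
Number of remainders = 2

2


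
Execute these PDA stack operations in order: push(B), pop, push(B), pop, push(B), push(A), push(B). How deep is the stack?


Tracing stack operations:
  push(B) -> stack = [B], depth=1
  pop -> removed B, stack = [], depth=0
  push(B) -> stack = [B], depth=1
  pop -> removed B, stack = [], depth=0
  push(B) -> stack = [B], depth=1
  push(A) -> stack = [B,A], depth=2
  push(B) -> stack = [B,A,B], depth=3
Final depth = 3

3


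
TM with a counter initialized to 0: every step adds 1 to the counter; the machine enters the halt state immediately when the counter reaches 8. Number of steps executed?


Counter starts at 0. Counting sequence:
  Step 1: counter = 1
  Step 2: counter = 2
  Step 3: counter = 3
  Step 4: counter = 4
  Step 5: counter = 5
  Step 6: counter = 6
  Step 7: counter = 7
  Step 8: counter = 8
Counter reached 8 -> halt
Total steps = 8

8


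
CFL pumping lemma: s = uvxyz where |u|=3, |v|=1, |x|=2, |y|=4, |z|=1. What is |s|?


|s| = |u| + |v| + |x| + |y| + |z|
= 3 + 1 + 2 + 4 + 1
= 4 + 2 + 5
= 6 + 5
= 11

11


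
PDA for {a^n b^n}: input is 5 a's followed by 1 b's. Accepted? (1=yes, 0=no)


Language requires equal numbers of a's and b's
PDA pushes for each 'a', pops for each 'b'
Number of a's = 5
Number of b's = 1
5 != 1 -> Reject

0


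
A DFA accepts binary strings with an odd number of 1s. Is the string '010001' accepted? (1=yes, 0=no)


DFA has 2 states: q_even (start, accept=no) and q_odd
Processing string '010001' character by character:
  Position 0: read '0', 1-count=0 -> q_even (no change)
  Position 1: read '1', 1-count=1 -> q_odd
  Position 2: read '0', 1-count=1 -> q_odd (no change)
  Position 3: read '0', 1-count=1 -> q_odd (no change)
  Position 4: read '0', 1-count=1 -> q_odd (no change)
  Position 5: read '1', 1-count=2 -> q_even
Final state: q_even, total 1s = 2 (even); the DFA requires an odd count -> reject

0


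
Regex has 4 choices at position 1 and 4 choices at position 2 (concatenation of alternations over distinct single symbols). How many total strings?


First group: 4 alternatives
Second group: 4 alternatives
Concatenation: each choice from group 1 pairs with each from group 2
Total = 4 x 4 = 16

16


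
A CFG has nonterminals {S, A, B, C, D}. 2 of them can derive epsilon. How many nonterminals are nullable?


Nonterminals: {S, A, B, C, D}
A nonterminal is nullable if it can derive epsilon
Counting nullable nonterminals: 2
Total nullable = 2

2


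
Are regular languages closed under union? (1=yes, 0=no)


Regular languages are closed under:
- Union (DFA product construction)
- Intersection (DFA product construction)
- Complement (swap accept/reject states)
- Concatenation (NFA construction)
- Kleene star (NFA construction)
union is in this list
Therefore: closed

1


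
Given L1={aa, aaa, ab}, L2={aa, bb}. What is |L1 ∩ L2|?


L1 = {aa, aaa, ab}
L2 = {aa, bb}
Checking each string in L1 against L2:
  'aa': in L2? Yes
  'aaa': in L2? No
  'ab': in L2? No
Intersection = {aa}
|L1 ∩ L2| = 1

1


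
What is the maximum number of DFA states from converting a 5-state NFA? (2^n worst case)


NFA has 5 states
Subset construction: each DFA state = subset of NFA states
Maximum subsets = 2^5
2^5 = 32

32


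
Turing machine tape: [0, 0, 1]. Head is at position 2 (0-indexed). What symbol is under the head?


Tape: [0, 0, 1]
Positions: 0 1 2
Values:    0 0 1
Head at position 2
tape[2] = 1

1


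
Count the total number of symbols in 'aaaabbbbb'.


String: 'aaaabbbbb'
Counting characters:
  'a' appears 4 time(s)
  'b' appears 5 time(s)
Total length = 4 + 5 = 9

9


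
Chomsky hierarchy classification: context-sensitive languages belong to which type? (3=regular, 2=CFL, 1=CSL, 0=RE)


Chomsky hierarchy levels:
  Type 3: Regular (DFA/NFA/regex)
  Type 2: Context-free (PDA)
  Type 1: Context-sensitive
  Type 0: Recursively enumerable (TM)
'context-sensitive' corresponds to Type 1

1


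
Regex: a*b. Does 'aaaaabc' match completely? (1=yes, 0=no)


Pattern: a*b
String: 'aaaaabc'
Pattern requires: zero or more 'a's followed by exactly one 'b'
Found 5 leading 'a's
Remaining: 'bc'
Remaining is not 'b' -> no match
Result: 0

0


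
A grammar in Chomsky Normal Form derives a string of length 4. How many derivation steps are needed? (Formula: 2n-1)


Chomsky Normal Form derivation:
String length n = 4
Each step either:
  - Splits a nonterminal into two (n-1 such steps)
  - Converts a nonterminal to terminal (n such steps)
Total = (n-1) + n = 2n - 1
= 2(4) - 1
= 8 - 1
= 7

7


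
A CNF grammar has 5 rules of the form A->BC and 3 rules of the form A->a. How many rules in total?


CNF allows two rule forms:
  A -> BC (binary): 5 rules
  A -> a (terminal): 3 rules
Total = 5 + 3 = 8

8


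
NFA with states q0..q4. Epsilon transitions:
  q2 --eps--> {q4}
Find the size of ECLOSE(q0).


Starting from q0
Initialize closure = {q0}
q0 has no outgoing epsilon transitions -> nothing to add
Final closure: {q0}
Size = 1

1


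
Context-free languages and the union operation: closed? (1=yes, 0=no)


CFL closure properties:
  Closed under: union, concatenation, Kleene star
  NOT closed under: intersection, complement
Operation 'union' is in closed list -> Yes (closed)

1


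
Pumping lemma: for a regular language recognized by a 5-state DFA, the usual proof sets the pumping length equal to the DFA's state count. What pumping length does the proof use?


Pumping lemma for regular languages (standard proof):
Take p = |Q|, the number of DFA states.
Any string of length >= |Q| passes through |Q|+1 states while reading its first |Q| symbols,
so by pigeonhole some state repeats, giving the loop that can be pumped.
Here |Q| = 5
Therefore the proof uses p = 5

5


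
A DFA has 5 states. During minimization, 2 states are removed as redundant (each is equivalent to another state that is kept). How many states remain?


Original DFA: 5 states
Redundant states removed: 2
Minimized states = original - removed
= 5 - 2
= 3

3


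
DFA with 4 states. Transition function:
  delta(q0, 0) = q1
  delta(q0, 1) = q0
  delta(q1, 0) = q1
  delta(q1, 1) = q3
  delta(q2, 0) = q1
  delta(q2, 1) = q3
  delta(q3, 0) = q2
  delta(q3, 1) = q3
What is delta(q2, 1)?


Looking up transition function:
delta(q2, 1) in the table
Row: q2, Column: 1
Result: q3

q3


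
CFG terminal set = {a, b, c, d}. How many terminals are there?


Terminal symbols: a, b, c, d
Counting each: a (#1), b (#2), c (#3), d (#4)
Total = 4

4


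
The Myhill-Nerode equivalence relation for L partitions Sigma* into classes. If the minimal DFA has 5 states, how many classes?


Myhill-Nerode theorem:
Number of equivalence classes = number of states in minimal DFA
Minimal DFA states = 5
Therefore equivalence classes = 5

5


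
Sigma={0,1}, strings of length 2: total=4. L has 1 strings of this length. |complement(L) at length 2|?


Alphabet: {0,1}
String length: 2
Total strings of length 2 = 2^2 = 4
Strings in L = 1
Complement = total - |L|
= 4 - 1
= 3

3


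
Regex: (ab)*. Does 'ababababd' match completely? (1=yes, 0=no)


Pattern: (ab)*
String: 'ababababd'
Pattern requires: zero or more repetitions of 'ab'
Length 9 is odd -> cannot be (ab)* -> no match
Result: 0

0


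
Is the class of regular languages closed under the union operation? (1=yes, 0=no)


Regular languages are closed under:
- Union (DFA product construction)
- Intersection (DFA product construction)
- Complement (swap accept/reject states)
- Concatenation (NFA construction)
- Kleene star (NFA construction)
union is in this list
Therefore: closed

1


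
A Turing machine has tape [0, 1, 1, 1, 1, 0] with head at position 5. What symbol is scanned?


Tape: [0, 1, 1, 1, 1, 0]
Positions: 0 1 2 3 4 5
Values:    0 1 1 1 1 0
Head at position 5
tape[5] = 0

0


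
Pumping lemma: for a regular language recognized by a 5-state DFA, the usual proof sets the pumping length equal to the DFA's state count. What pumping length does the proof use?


Pumping lemma for regular languages (standard proof):
Take p = |Q|, the number of DFA states.
Any string of length >= |Q| passes through |Q|+1 states while reading its first |Q| symbols,
so by pigeonhole some state repeats, giving the loop that can be pumped.
Here |Q| = 5
Therefore the proof uses p = 5

5


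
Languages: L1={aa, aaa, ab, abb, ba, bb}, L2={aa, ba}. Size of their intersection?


L1 = {aa, aaa, ab, abb, ba, bb}
L2 = {aa, ba}
Checking each string in L1 against L2:
  'aa': in L2? Yes
  'aaa': in L2? No
  'ab': in L2? No
  'abb': in L2? No
  'ba': in L2? Yes
  'bb': in L2? No
Intersection = {aa, ba}
|L1 ∩ L2| = 2

2


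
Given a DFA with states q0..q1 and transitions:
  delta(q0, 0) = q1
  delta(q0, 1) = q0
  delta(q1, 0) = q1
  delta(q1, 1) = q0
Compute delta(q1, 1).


Looking up transition function:
delta(q1, 1) in the table
Row: q1, Column: 1
Result: q0

q0


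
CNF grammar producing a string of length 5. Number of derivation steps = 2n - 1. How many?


Chomsky Normal Form derivation:
String length n = 5
Each step either:
  - Splits a nonterminal into two (n-1 such steps)
  - Converts a nonterminal to terminal (n such steps)
Total = (n-1) + n = 2n - 1
= 2(5) - 1
= 10 - 1
= 9

9


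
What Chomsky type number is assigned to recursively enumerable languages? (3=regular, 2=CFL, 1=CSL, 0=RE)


Chomsky hierarchy levels:
  Type 3: Regular (DFA/NFA/regex)
  Type 2: Context-free (PDA)
  Type 1: Context-sensitive
  Type 0: Recursively enumerable (TM)
'recursively enumerable' corresponds to Type 0

0


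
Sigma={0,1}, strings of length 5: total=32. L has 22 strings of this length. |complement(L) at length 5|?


Alphabet: {0,1}
String length: 5
Total strings of length 5 = 2^5 = 32
Strings in L = 22
Complement = total - |L|
= 32 - 22
= 10

10


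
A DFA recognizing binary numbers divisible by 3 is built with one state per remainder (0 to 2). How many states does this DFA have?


Divisibility by 3 is tracked via the remainder mod 3: 0, 1, ..., 2
The construction assigns one state to each remainder
Number of remainders = 3

3


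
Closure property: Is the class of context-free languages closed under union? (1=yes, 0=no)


CFL closure properties:
  Closed under: union, concatenation, Kleene star
  NOT closed under: intersection, complement
Operation 'union' is in closed list -> Yes (closed)

1


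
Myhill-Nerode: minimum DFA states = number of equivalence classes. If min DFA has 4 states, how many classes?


Myhill-Nerode theorem:
Number of equivalence classes = number of states in minimal DFA
Minimal DFA states = 4
Therefore equivalence classes = 4

4


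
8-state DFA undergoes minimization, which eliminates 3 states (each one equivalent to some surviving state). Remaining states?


Original DFA: 8 states
Redundant states removed: 3
Minimized states = original - removed
= 8 - 3
= 5

5


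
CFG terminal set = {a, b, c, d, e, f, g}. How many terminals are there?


Terminal symbols: a, b, c, d, e, f, g
Counting each: a (#1), b (#2), c (#3), d (#4), e (#5), f (#6), g (#7)
Total = 7

7


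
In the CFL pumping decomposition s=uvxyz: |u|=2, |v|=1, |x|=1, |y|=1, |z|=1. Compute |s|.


|s| = |u| + |v| + |x| + |y| + |z|
= 2 + 1 + 1 + 1 + 1
= 3 + 1 + 2
= 4 + 2
= 6

6


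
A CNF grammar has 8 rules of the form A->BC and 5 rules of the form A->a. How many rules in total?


CNF allows two rule forms:
  A -> BC (binary): 8 rules
  A -> a (terminal): 5 rules
Total = 8 + 5 = 13

13


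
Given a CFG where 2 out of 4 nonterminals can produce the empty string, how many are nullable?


Nonterminals: {S, A, B, C}
A nonterminal is nullable if it can derive epsilon
Counting nullable nonterminals: 2
Total nullable = 2

2


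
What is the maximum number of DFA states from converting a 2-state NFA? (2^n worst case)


NFA has 2 states
Subset construction: each DFA state = subset of NFA states
Maximum subsets = 2^2
2^2 = 4

4


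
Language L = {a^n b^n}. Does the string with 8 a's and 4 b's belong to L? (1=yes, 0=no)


Language requires equal numbers of a's and b's
PDA pushes for each 'a', pops for each 'b'
Number of a's = 8
Number of b's = 4
8 != 4 -> Reject

0


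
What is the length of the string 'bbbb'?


String: 'bbbb'
Counting characters:
  'b' appears 4 time(s)
Total length = 0 + 4 = 4

4


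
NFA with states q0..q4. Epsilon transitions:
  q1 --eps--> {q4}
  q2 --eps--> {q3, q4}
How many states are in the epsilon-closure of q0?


Starting from q0
Initialize closure = {q0}
q0 has no outgoing epsilon transitions -> nothing to add
Final closure: {q0}
Size = 1

1


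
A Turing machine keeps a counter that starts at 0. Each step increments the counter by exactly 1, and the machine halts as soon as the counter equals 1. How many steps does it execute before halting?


Counter starts at 0. Counting sequence:
  Step 1: counter = 1
Counter reached 1 -> halt
Total steps = 1

1


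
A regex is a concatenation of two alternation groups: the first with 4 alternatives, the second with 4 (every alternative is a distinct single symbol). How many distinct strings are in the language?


First group: 4 alternatives
Second group: 4 alternatives
Concatenation: each choice from group 1 pairs with each from group 2
Total = 4 x 4 = 16

16


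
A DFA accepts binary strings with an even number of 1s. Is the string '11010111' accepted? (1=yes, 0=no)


DFA has 2 states: q_even (start, accept=yes) and q_odd
Processing string '11010111' character by character:
  Position 0: read '1', 1-count=1 -> q_odd
  Position 1: read '1', 1-count=2 -> q_even
  Position 2: read '0', 1-count=2 -> q_even (no change)
  Position 3: read '1', 1-count=3 -> q_odd
  Position 4: read '0', 1-count=3 -> q_odd (no change)
  Position 5: read '1', 1-count=4 -> q_even
  Position 6: read '1', 1-count=5 -> q_odd
  Position 7: read '1', 1-count=6 -> q_even
Final state: q_even, total 1s = 6 (even); the DFA requires an even count -> accept

1


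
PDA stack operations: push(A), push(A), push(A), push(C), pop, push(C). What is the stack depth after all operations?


Tracing stack operations:
  push(A) -> stack = [A], depth=1
  push(A) -> stack = [A,A], depth=2
  push(A) -> stack = [A,A,A], depth=3
  push(C) -> stack = [A,A,A,C], depth=4
  pop -> removed C, stack = [A,A,A], depth=3
  push(C) -> stack = [A,A,A,C], depth=4
Final depth = 4

4


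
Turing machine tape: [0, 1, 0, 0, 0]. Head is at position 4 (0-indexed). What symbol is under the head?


Tape: [0, 1, 0, 0, 0]
Positions: 0 1 2 3 4
Values:    0 1 0 0 0
Head at position 4
tape[4] = 0

0


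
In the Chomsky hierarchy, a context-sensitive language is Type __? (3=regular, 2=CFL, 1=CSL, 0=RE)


Chomsky hierarchy levels:
  Type 3: Regular (DFA/NFA/regex)
  Type 2: Context-free (PDA)
  Type 1: Context-sensitive
  Type 0: Recursively enumerable (TM)
'context-sensitive' corresponds to Type 1

1


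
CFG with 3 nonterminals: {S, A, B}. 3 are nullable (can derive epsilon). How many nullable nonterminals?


Nonterminals: {S, A, B}
A nonterminal is nullable if it can derive epsilon
Counting nullable nonterminals: 3
Total nullable = 3

3


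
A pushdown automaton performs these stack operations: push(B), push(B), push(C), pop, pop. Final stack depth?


Tracing stack operations:
  push(B) -> stack = [B], depth=1
  push(B) -> stack = [B,B], depth=2
  push(C) -> stack = [B,B,C], depth=3
  pop -> removed C, stack = [B,B], depth=2
  pop -> removed B, stack = [B], depth=1
Final depth = 1

1


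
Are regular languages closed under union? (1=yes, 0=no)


Regular languages are closed under:
- Union (DFA product construction)
- Intersection (DFA product construction)
- Complement (swap accept/reject states)
- Concatenation (NFA construction)
- Kleene star (NFA construction)
union is in this list
Therefore: closed

1


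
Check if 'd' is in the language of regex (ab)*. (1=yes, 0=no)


Pattern: (ab)*
String: 'd'
Pattern requires: zero or more repetitions of 'ab'
Length 1 is odd -> cannot be (ab)* -> no match
Result: 0

0


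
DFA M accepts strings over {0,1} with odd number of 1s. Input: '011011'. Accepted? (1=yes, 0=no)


DFA has 2 states: q_even (start, accept=no) and q_odd
Processing string '011011' character by character:
  Position 0: read '0', 1-count=0 -> q_even (no change)
  Position 1: read '1', 1-count=1 -> q_odd
  Position 2: read '1', 1-count=2 -> q_even
  Position 3: read '0', 1-count=2 -> q_even (no change)
  Position 4: read '1', 1-count=3 -> q_odd
  Position 5: read '1', 1-count=4 -> q_even
Final state: q_even, total 1s = 4 (even); the DFA requires an odd count -> reject

0


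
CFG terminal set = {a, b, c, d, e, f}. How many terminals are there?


Terminal symbols: a, b, c, d, e, f
Counting each: a (#1), b (#2), c (#3), d (#4), e (#5), f (#6)
Total = 6

6


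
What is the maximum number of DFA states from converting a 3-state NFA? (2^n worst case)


NFA has 3 states
Subset construction: each DFA state = subset of NFA states
Maximum subsets = 2^3
2^3 = 8

8


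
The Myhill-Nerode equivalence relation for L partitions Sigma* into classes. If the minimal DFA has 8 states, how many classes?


Myhill-Nerode theorem:
Number of equivalence classes = number of states in minimal DFA
Minimal DFA states = 8
Therefore equivalence classes = 8

8


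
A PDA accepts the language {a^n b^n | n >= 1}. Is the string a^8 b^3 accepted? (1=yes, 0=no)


Language requires equal numbers of a's and b's
PDA pushes for each 'a', pops for each 'b'
Number of a's = 8
Number of b's = 3
8 != 3 -> Reject

0


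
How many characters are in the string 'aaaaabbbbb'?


String: 'aaaaabbbbb'
Counting characters:
  'a' appears 5 time(s)
  'b' appears 5 time(s)
Total length = 5 + 5 = 10

10


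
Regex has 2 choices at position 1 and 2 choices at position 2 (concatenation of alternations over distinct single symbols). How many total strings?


First group: 2 alternatives
Second group: 2 alternatives
Concatenation: each choice from group 1 pairs with each from group 2
Total = 2 x 2 = 4

4


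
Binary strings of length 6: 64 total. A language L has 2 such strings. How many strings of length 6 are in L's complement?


Alphabet: {0,1}
String length: 6
Total strings of length 6 = 2^6 = 64
Strings in L = 2
Complement = total - |L|
= 64 - 2
= 62

62


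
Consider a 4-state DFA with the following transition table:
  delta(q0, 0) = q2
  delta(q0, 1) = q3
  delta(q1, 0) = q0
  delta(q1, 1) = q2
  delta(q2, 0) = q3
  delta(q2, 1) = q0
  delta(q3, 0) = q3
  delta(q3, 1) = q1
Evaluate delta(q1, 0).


Looking up transition function:
delta(q1, 0) in the table
Row: q1, Column: 0
Result: q0

q0


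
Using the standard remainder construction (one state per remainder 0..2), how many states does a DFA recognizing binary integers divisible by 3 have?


Divisibility by 3 is tracked via the remainder mod 3: 0, 1, ..., 2
The construction assigns one state to each remainder
Number of remainders = 3

3


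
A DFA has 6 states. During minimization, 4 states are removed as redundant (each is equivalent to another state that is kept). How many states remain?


Original DFA: 6 states
Redundant states removed: 4
Minimized states = original - removed
= 6 - 4
= 2

2


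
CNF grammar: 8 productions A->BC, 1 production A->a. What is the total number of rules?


CNF allows two rule forms:
  A -> BC (binary): 8 rules
  A -> a (terminal): 1 rule
Total = 8 + 1 = 9

9


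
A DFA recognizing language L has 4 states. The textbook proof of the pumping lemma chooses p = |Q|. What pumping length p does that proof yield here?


Pumping lemma for regular languages (standard proof):
Take p = |Q|, the number of DFA states.
Any string of length >= |Q| passes through |Q|+1 states while reading its first |Q| symbols,
so by pigeonhole some state repeats, giving the loop that can be pumped.
Here |Q| = 4
Therefore the proof uses p = 4

4


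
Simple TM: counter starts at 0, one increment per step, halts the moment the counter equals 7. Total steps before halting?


Counter starts at 0. Counting sequence:
  Step 1: counter = 1
  Step 2: counter = 2
  Step 3: counter = 3
  Step 4: counter = 4
  Step 5: counter = 5
  Step 6: counter = 6
  Step 7: counter = 7
Counter reached 7 -> halt
Total steps = 7

7


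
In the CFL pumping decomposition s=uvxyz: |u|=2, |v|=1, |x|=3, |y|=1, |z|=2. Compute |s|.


|s| = |u| + |v| + |x| + |y| + |z|
= 2 + 1 + 3 + 1 + 2
= 3 + 3 + 3
= 6 + 3
= 9

9


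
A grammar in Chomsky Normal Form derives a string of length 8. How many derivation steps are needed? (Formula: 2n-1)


Chomsky Normal Form derivation:
String length n = 8
Each step either:
  - Splits a nonterminal into two (n-1 such steps)
  - Converts a nonterminal to terminal (n such steps)
Total = (n-1) + n = 2n - 1
= 2(8) - 1
= 16 - 1
= 15

15


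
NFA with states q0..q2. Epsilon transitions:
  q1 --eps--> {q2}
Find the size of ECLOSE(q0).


Starting from q0
Initialize closure = {q0}
q0 has no outgoing epsilon transitions -> nothing to add
Final closure: {q0}
Size = 1

1


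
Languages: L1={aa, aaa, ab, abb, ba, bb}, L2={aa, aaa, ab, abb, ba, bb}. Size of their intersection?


L1 = {aa, aaa, ab, abb, ba, bb}
L2 = {aa, aaa, ab, abb, ba, bb}
Checking each string in L1 against L2:
  'aa': in L2? Yes
  'aaa': in L2? Yes
  'ab': in L2? Yes
  'abb': in L2? Yes
  'ba': in L2? Yes
  'bb': in L2? Yes
Intersection = {aa, aaa, ab, abb, ba, bb}
|L1 ∩ L2| = 6

6


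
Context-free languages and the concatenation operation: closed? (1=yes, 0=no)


CFL closure properties:
  Closed under: union, concatenation, Kleene star
  NOT closed under: intersection, complement
Operation 'concatenation' is in closed list -> Yes (closed)

1


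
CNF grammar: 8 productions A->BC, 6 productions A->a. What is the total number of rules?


CNF allows two rule forms:
  A -> BC (binary): 8 rules
  A -> a (terminal): 6 rules
Total = 8 + 6 = 14

14


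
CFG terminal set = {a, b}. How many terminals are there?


Terminal symbols: a, b
Counting each: a (#1), b (#2)
Total = 2

2


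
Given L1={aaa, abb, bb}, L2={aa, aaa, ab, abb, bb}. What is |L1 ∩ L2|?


L1 = {aaa, abb, bb}
L2 = {aa, aaa, ab, abb, bb}
Checking each string in L1 against L2:
  'aaa': in L2? Yes
  'abb': in L2? Yes
  'bb': in L2? Yes
Intersection = {aaa, abb, bb}
|L1 ∩ L2| = 3

3


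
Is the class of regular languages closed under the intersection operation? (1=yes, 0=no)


Regular languages are closed under:
- Union (DFA product construction)
- Intersection (DFA product construction)
- Complement (swap accept/reject states)
- Concatenation (NFA construction)
- Kleene star (NFA construction)
intersection is in this list
Therefore: closed

1


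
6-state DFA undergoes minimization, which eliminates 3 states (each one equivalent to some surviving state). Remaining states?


Original DFA: 6 states
Redundant states removed: 3
Minimized states = original - removed
= 6 - 3
= 3

3


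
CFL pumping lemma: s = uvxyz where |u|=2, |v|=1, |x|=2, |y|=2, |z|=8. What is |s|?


|s| = |u| + |v| + |x| + |y| + |z|
= 2 + 1 + 2 + 2 + 8
= 3 + 2 + 10
= 5 + 10
= 15

15


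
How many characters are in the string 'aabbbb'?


String: 'aabbbb'
Counting characters:
  'a' appears 2 time(s)
  'b' appears 4 time(s)
Total length = 2 + 4 = 6

6


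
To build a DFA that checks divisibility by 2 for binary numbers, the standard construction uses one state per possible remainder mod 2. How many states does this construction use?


Divisibility by 2 is tracked via the remainder mod 2: 0, 1, ..., 1
The construction assigns one state to each remainder
Number of remainders = 2

2


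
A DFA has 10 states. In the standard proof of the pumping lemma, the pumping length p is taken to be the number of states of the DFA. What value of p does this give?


Pumping lemma for regular languages (standard proof):
Take p = |Q|, the number of DFA states.
Any string of length >= |Q| passes through |Q|+1 states while reading its first |Q| symbols,
so by pigeonhole some state repeats, giving the loop that can be pumped.
Here |Q| = 10
Therefore the proof uses p = 10

10
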